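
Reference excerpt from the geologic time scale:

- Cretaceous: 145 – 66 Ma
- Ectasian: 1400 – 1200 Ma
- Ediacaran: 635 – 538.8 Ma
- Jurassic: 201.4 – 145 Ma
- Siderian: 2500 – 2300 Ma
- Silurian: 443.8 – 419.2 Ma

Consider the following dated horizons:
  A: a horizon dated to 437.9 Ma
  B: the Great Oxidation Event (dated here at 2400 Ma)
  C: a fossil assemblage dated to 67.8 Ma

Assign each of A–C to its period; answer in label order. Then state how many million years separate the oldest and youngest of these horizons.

A — Silurian; B — Siderian; C — Cretaceous; span 2332.2 million years

Match each age against the start–end ranges in the excerpt: A = 437.9 Ma → Silurian (443.8–419.2); B = 2400 Ma → Siderian (2500–2300); C = 67.8 Ma → Cretaceous (145–66).
The largest age is 2400 Ma and the smallest is 67.8 Ma; their difference is 2332.2 Myr.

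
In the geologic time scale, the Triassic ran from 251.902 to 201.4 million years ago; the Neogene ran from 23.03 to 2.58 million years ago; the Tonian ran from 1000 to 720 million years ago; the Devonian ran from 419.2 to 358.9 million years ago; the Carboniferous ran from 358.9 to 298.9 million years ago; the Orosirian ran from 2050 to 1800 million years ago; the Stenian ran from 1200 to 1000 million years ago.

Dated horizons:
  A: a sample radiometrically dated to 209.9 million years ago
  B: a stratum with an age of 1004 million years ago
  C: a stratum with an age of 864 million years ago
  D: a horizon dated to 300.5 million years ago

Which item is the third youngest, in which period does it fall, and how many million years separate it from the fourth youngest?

C, in the Tonian; 140 million years to B

Smaller Ma means younger, so youngest first: A 209.9 < D 300.5 < C 864 < B 1004.
Counting 3 along gives C (864 Ma); the excerpt puts that inside the Tonian, 1000–720 Ma.
Next in line is B (1004 Ma), and 1004 − 864 = 140 Myr.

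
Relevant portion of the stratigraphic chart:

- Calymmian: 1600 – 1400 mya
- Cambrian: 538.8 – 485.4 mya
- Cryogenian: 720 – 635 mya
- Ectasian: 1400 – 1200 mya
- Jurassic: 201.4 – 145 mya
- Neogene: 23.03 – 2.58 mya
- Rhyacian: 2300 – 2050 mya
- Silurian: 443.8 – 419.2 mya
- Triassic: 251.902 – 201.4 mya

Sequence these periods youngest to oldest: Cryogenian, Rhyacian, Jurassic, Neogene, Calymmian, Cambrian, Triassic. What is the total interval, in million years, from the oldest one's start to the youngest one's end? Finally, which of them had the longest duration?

Neogene, Jurassic, Triassic, Cambrian, Cryogenian, Calymmian, Rhyacian; total span 2297.42 Myr; longest is Rhyacian

From the excerpt: Cryogenian 720–635; Rhyacian 2300–2050; Jurassic 201.4–145; Neogene 23.03–2.58; Calymmian 1600–1400; Cambrian 538.8–485.4; Triassic 251.902–201.4 (Ma).
Larger Ma is earlier, so the oldest is Rhyacian and the youngest is Neogene; youngest to oldest: Neogene, Jurassic, Triassic, Cambrian, Cryogenian, Calymmian, Rhyacian.
Oldest start 2300 minus youngest end 2.58 gives 2297.42 Myr overall.
Individual lengths (start − end): Triassic 50.502; Cambrian 53.4; Jurassic 56.4; Calymmian 200; Rhyacian 250; Neogene 20.45; Cryogenian 85. The largest is Rhyacian at 250 Myr.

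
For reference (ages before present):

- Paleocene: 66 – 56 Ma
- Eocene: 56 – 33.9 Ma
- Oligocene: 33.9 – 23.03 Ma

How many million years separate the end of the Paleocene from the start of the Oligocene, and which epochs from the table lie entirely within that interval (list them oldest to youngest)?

22.1 million years; Eocene

The Paleocene closes at 56 Ma and the Oligocene opens at 33.9 Ma, so the interval is 56 − 33.9 = 22.1 Myr.
An epoch fits inside if it starts at or after 56 Ma and ends at or before 33.9 Ma; oldest first that gives Eocene.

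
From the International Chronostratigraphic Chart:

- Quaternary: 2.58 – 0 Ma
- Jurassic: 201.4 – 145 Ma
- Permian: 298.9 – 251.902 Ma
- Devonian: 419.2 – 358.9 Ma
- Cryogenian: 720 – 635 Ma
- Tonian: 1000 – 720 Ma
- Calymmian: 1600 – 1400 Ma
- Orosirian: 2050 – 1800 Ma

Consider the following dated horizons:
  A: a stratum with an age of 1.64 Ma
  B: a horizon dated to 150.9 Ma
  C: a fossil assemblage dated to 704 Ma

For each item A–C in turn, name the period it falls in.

A — Quaternary; B — Jurassic; C — Cryogenian

Match each age against the start–end ranges in the excerpt: A = 1.64 Ma → Quaternary (2.58–0); B = 150.9 Ma → Jurassic (201.4–145); C = 704 Ma → Cryogenian (720–635).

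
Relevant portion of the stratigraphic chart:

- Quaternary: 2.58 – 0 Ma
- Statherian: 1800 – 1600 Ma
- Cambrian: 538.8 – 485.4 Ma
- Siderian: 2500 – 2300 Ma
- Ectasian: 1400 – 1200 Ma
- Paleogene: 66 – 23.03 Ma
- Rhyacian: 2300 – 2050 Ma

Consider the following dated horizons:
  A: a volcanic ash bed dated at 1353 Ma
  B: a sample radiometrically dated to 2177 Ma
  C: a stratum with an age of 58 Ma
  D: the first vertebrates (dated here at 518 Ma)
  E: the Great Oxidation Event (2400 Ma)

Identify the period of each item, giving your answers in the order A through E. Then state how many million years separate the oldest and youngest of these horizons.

A: 1353 Ma lies in 1400–1200 Ma, so Ectasian.
B: 2177 Ma lies in 2300–2050 Ma, so Rhyacian.
C: 58 Ma lies in 66–23.03 Ma, so Paleogene.
D: 518 Ma lies in 538.8–485.4 Ma, so Cambrian.
E: 2400 Ma lies in 2500–2300 Ma, so Siderian.
Oldest = 2400 Ma, youngest = 58 Ma → span 2342 Myr.

A — Ectasian; B — Rhyacian; C — Paleogene; D — Cambrian; E — Siderian; span 2342 million years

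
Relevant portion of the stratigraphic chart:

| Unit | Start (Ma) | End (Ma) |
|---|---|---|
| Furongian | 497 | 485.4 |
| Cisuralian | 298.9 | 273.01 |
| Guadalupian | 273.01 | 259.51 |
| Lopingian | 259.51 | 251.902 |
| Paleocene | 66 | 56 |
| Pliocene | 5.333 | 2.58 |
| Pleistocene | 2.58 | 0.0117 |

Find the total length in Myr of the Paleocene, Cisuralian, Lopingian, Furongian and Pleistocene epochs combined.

57.6663 million years

Each duration: Paleocene = 10; Cisuralian = 25.89; Lopingian = 7.608; Furongian = 11.6; Pleistocene = 2.5683.
Sum: 10 + 25.89 + 7.608 + 11.6 + 2.5683 = 57.6663 Myr.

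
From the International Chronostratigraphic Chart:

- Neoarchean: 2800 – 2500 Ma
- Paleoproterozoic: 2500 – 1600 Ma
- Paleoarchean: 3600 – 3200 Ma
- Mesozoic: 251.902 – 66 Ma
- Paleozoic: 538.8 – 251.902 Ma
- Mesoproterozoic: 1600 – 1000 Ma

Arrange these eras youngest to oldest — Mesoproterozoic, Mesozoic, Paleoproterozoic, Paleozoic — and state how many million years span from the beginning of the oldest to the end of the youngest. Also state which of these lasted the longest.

From the excerpt: Mesoproterozoic 1600–1000; Mesozoic 251.902–66; Paleoproterozoic 2500–1600; Paleozoic 538.8–251.902 (Ma).
Larger Ma is earlier, so the oldest is Paleoproterozoic and the youngest is Mesozoic; youngest to oldest: Mesozoic, Paleozoic, Mesoproterozoic, Paleoproterozoic.
Oldest start 2500 minus youngest end 66 gives 2434 Myr overall.
Individual lengths (start − end): Mesozoic 185.902; Mesoproterozoic 600; Paleozoic 286.898; Paleoproterozoic 900. The largest is Paleoproterozoic at 900 Myr.

Mesozoic, Paleozoic, Mesoproterozoic, Paleoproterozoic; total span 2434 Myr; longest is Paleoproterozoic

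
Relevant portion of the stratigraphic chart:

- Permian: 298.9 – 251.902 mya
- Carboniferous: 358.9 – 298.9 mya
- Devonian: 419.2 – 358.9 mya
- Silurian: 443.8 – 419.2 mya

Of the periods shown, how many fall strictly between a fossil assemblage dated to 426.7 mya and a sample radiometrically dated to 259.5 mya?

426.7 Ma sits inside the Silurian (443.8–419.2) and 259.5 Ma inside the Permian (298.9–251.902); neither of those is wholly between the two dates.
The listed periods lying completely between them are Devonian, Carboniferous — 2 in all.

2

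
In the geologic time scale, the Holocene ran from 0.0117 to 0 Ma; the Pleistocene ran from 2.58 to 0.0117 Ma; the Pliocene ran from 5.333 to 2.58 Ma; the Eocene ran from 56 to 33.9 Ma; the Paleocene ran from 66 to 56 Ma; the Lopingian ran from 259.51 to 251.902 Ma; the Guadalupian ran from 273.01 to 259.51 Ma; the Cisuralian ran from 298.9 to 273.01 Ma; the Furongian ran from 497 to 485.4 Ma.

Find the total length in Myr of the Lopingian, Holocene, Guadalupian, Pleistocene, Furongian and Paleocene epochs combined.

Duration is start − end for each: (259.51 − 251.902) + (0.0117 − 0) + (273.01 − 259.51) + (2.58 − 0.0117) + (497 − 485.4) + (66 − 56).
That is 7.608 + 0.0117 + 13.5 + 2.5683 + 11.6 + 10, which totals 45.288 million years.

45.288 million years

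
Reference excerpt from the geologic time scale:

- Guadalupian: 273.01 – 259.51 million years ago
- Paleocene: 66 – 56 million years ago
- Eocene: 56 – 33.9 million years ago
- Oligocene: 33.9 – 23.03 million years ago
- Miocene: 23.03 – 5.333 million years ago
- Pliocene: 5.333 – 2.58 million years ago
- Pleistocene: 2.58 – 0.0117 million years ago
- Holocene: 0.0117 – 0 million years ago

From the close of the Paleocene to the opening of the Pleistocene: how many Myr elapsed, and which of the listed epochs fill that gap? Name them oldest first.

53.42 million years; Eocene, Oligocene, Miocene, Pliocene

End of Paleocene = 56 Ma; start of Pleistocene = 2.58 Ma.
Gap = 56 − 2.58 = 53.42 Myr.
Epochs wholly inside 56–2.58 Ma: Eocene (56–33.9), Oligocene (33.9–23.03), Miocene (23.03–5.333), Pliocene (5.333–2.58).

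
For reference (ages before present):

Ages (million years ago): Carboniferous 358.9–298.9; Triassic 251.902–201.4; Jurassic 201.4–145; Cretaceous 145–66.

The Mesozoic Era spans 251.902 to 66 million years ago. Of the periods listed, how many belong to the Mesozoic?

Periods inside 251.902–66 Ma: Triassic, Jurassic, Cretaceous — 3 in total.

3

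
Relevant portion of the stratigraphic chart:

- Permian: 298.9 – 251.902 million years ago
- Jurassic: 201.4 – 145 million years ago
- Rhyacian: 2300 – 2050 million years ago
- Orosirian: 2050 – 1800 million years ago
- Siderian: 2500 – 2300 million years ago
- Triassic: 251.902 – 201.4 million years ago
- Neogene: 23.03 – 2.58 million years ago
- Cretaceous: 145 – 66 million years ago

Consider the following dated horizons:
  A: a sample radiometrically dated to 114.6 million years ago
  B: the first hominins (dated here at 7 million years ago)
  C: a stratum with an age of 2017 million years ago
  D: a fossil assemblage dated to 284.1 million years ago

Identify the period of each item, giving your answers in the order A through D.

A — Cretaceous; B — Neogene; C — Orosirian; D — Permian

Match each age against the start–end ranges in the excerpt: A = 114.6 Ma → Cretaceous (145–66); B = 7 Ma → Neogene (23.03–2.58); C = 2017 Ma → Orosirian (2050–1800); D = 284.1 Ma → Permian (298.9–251.902).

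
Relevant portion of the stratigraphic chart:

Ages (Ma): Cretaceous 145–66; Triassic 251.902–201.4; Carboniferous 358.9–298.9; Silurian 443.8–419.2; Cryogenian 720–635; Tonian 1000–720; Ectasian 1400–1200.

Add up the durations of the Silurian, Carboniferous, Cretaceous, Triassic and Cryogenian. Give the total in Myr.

299.102 million years

Each duration: Silurian = 24.6; Carboniferous = 60; Cretaceous = 79; Triassic = 50.502; Cryogenian = 85.
Sum: 24.6 + 60 + 79 + 50.502 + 85 = 299.102 Myr.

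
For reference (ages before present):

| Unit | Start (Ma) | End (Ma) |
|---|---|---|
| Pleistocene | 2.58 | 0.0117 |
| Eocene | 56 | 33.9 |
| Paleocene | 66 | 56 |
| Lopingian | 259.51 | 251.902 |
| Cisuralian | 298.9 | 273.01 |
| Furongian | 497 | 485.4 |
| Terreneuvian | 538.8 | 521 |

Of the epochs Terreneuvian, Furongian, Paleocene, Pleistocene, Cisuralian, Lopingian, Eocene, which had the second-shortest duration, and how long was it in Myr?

Start − end for each: Terreneuvian 538.8 − 521 = 17.8; Furongian 497 − 485.4 = 11.6; Paleocene 66 − 56 = 10; Pleistocene 2.58 − 0.0117 = 2.5683; Cisuralian 298.9 − 273.01 = 25.89; Lopingian 259.51 − 251.902 = 7.608; Eocene 56 − 33.9 = 22.1.
Ranking these from shortest: Pleistocene < Lopingian < Paleocene < Furongian < Terreneuvian < Eocene < Cisuralian.
Position 2 in that ranking is Lopingian, which lasted 7.608 Myr.

Lopingian, 7.608 million years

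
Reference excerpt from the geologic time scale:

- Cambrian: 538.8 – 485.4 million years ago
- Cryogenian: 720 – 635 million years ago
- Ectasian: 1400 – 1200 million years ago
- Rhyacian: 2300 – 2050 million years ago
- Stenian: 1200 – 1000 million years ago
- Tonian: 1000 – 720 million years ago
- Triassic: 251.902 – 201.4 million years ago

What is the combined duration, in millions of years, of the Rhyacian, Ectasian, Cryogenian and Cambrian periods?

588.4 million years

Duration is start − end for each: (2300 − 2050) + (1400 − 1200) + (720 − 635) + (538.8 − 485.4).
That is 250 + 200 + 85 + 53.4, which totals 588.4 million years.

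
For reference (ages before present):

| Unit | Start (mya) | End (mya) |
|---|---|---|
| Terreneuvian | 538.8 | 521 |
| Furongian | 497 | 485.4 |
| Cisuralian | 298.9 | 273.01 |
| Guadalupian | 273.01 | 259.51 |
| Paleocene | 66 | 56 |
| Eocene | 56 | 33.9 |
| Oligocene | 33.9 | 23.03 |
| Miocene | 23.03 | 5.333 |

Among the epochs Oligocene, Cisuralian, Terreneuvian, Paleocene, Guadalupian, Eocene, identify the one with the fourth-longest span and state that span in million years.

Guadalupian, 13.5 million years

Start − end for each: Oligocene 33.9 − 23.03 = 10.87; Cisuralian 298.9 − 273.01 = 25.89; Terreneuvian 538.8 − 521 = 17.8; Paleocene 66 − 56 = 10; Guadalupian 273.01 − 259.51 = 13.5; Eocene 56 − 33.9 = 22.1.
Ranking these from longest: Cisuralian > Eocene > Terreneuvian > Guadalupian > Oligocene > Paleocene.
Position 4 in that ranking is Guadalupian, which lasted 13.5 Myr.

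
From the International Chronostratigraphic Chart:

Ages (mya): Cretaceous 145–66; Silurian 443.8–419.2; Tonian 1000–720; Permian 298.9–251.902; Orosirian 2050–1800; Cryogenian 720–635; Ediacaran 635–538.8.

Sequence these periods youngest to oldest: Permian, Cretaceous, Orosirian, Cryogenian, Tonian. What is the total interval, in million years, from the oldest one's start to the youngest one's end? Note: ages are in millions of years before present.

Start ages (Ma): Orosirian 2050, Tonian 1000, Cryogenian 720, Permian 298.9, Cretaceous 145.
Ordered youngest to oldest: Cretaceous, Permian, Cryogenian, Tonian, Orosirian.
Span = 2050 − 66 = 1984 Myr.

Cretaceous, Permian, Cryogenian, Tonian, Orosirian; total span 1984 Myr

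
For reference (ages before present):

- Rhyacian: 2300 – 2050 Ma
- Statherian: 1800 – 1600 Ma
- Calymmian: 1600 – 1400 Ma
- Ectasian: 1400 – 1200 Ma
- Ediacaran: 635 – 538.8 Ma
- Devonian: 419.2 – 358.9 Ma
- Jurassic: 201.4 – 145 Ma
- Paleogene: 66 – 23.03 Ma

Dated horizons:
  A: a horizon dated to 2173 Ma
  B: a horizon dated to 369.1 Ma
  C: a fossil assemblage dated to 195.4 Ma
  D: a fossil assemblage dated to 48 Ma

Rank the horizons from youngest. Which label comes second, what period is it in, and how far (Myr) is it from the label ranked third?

C, in the Jurassic; 173.7 million years to B

Sorted youngest-first by Ma: D (48), C (195.4), B (369.1), A (2173).
The second youngest is C at 195.4 Ma, which lies in 201.4–145 Ma: the Jurassic.
The third youngest is B at 369.1 Ma; separation = |195.4 − 369.1| = 173.7 Myr.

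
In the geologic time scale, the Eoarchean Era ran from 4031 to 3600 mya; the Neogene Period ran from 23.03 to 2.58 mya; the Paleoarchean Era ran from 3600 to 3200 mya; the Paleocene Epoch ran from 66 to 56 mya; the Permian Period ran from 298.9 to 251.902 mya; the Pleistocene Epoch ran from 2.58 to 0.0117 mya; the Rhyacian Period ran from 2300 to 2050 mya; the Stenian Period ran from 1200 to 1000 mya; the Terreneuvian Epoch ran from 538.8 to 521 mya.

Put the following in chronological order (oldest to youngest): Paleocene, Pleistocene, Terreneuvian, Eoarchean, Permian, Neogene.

Read off each span (Ma): Paleocene 66–56; Pleistocene 2.58–0.0117; Terreneuvian 538.8–521; Eoarchean 4031–3600; Permian 298.9–251.902; Neogene 23.03–2.58.
Larger Ma is older, so oldest→youngest is Eoarchean, Terreneuvian, Permian, Paleocene, Neogene, Pleistocene.

Eoarchean, then Terreneuvian, then Permian, then Paleocene, then Neogene, then Pleistocene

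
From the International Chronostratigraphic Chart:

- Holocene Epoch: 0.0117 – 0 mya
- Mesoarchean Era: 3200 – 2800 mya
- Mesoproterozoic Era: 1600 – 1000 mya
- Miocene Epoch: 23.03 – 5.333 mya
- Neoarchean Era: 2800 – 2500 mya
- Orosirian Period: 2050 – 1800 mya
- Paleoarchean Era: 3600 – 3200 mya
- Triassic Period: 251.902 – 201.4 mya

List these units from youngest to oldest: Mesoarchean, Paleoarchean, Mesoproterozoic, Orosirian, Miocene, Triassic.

Miocene, Triassic, Mesoproterozoic, Orosirian, Mesoarchean, Paleoarchean

Read off each span (Ma): Mesoarchean 3200–2800; Paleoarchean 3600–3200; Mesoproterozoic 1600–1000; Orosirian 2050–1800; Miocene 23.03–5.333; Triassic 251.902–201.4.
Larger Ma is older, so oldest→youngest is Paleoarchean, Mesoarchean, Orosirian, Mesoproterozoic, Triassic, Miocene; reverse it for youngest→oldest.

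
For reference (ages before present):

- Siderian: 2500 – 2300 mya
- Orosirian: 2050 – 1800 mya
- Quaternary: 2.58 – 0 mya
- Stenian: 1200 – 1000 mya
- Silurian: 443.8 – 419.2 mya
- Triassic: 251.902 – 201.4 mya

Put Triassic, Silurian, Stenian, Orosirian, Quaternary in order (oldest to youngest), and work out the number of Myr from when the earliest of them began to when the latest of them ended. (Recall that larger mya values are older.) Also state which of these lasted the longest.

Orosirian → Stenian → Silurian → Triassic → Quaternary; total span 2050 Myr; longest is Orosirian

Start ages (Ma): Orosirian 2050, Stenian 1200, Silurian 443.8, Triassic 251.902, Quaternary 2.58.
Ordered oldest to youngest: Orosirian, Stenian, Silurian, Triassic, Quaternary.
Span = 2050 − 0 = 2050 Myr.
Durations: Stenian 200, Quaternary 2.58, Triassic 50.502, Orosirian 250, Silurian 24.6 → longest is Orosirian (250 Myr).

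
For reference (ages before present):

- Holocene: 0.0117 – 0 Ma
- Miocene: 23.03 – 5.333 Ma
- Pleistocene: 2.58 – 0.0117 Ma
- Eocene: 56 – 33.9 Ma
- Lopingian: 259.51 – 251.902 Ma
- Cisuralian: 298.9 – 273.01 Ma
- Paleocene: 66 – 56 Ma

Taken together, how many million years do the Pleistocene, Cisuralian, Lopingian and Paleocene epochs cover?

46.0663 million years

Each duration: Pleistocene = 2.5683; Cisuralian = 25.89; Lopingian = 7.608; Paleocene = 10.
Sum: 2.5683 + 25.89 + 7.608 + 10 = 46.0663 Myr.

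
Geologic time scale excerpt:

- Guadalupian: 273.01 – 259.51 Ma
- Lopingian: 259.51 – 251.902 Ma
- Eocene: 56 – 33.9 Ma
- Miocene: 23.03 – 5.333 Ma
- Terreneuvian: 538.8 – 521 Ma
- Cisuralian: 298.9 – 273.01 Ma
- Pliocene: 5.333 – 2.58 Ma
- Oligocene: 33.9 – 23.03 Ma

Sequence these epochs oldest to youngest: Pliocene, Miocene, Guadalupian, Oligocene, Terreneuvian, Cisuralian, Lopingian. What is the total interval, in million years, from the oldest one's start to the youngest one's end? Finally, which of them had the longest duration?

Terreneuvian, Cisuralian, Guadalupian, Lopingian, Oligocene, Miocene, Pliocene; total span 536.22 Myr; longest is Cisuralian

From the excerpt: Pliocene 5.333–2.58; Miocene 23.03–5.333; Guadalupian 273.01–259.51; Oligocene 33.9–23.03; Terreneuvian 538.8–521; Cisuralian 298.9–273.01; Lopingian 259.51–251.902 (Ma).
Larger Ma is earlier, so the oldest is Terreneuvian and the youngest is Pliocene; oldest to youngest: Terreneuvian, Cisuralian, Guadalupian, Lopingian, Oligocene, Miocene, Pliocene.
Oldest start 538.8 minus youngest end 2.58 gives 536.22 Myr overall.
Individual lengths (start − end): Pliocene 2.753; Terreneuvian 17.8; Oligocene 10.87; Cisuralian 25.89; Lopingian 7.608; Guadalupian 13.5; Miocene 17.697. The largest is Cisuralian at 25.89 Myr.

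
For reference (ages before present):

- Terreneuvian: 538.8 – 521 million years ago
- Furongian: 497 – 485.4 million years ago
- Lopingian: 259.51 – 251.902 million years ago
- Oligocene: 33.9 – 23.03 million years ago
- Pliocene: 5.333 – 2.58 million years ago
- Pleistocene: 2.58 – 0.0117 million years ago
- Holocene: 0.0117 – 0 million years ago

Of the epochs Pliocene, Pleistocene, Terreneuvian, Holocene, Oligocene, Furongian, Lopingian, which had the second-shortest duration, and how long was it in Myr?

Pleistocene, 2.5683 million years

Start − end for each: Pliocene 5.333 − 2.58 = 2.753; Pleistocene 2.58 − 0.0117 = 2.5683; Terreneuvian 538.8 − 521 = 17.8; Holocene 0.0117 − 0 = 0.0117; Oligocene 33.9 − 23.03 = 10.87; Furongian 497 − 485.4 = 11.6; Lopingian 259.51 − 251.902 = 7.608.
Ranking these from shortest: Holocene < Pleistocene < Pliocene < Lopingian < Oligocene < Furongian < Terreneuvian.
Position 2 in that ranking is Pleistocene, which lasted 2.5683 Myr.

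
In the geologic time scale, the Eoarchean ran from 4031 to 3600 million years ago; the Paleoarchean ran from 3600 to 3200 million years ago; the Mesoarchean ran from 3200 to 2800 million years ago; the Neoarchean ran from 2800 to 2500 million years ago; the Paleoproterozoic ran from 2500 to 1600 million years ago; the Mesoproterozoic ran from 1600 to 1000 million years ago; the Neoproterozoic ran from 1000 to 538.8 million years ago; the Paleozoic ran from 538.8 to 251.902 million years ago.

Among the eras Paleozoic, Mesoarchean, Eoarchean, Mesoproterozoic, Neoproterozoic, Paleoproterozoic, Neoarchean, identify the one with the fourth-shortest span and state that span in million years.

Eoarchean, 431 million years

Durations: Paleozoic 286.898; Mesoarchean 400; Eoarchean 431; Mesoproterozoic 600; Neoproterozoic 461.2; Paleoproterozoic 900; Neoarchean 300 Myr.
Sorted shortest-first: Paleozoic (286.898), Neoarchean (300), Mesoarchean (400), Eoarchean (431), Neoproterozoic (461.2), Mesoproterozoic (600), Paleoproterozoic (900).
The fourth shortest is Eoarchean at 431 Myr.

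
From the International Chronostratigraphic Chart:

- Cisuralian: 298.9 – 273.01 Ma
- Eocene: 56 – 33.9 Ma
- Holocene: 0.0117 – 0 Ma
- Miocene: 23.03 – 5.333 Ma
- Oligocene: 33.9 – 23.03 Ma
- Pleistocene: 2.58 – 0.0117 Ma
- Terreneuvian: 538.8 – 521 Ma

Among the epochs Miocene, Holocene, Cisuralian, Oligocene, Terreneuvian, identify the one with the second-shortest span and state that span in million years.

Durations: Miocene 17.697; Holocene 0.0117; Cisuralian 25.89; Oligocene 10.87; Terreneuvian 17.8 Myr.
Sorted shortest-first: Holocene (0.0117), Oligocene (10.87), Miocene (17.697), Terreneuvian (17.8), Cisuralian (25.89).
The second shortest is Oligocene at 10.87 Myr.

Oligocene, 10.87 million years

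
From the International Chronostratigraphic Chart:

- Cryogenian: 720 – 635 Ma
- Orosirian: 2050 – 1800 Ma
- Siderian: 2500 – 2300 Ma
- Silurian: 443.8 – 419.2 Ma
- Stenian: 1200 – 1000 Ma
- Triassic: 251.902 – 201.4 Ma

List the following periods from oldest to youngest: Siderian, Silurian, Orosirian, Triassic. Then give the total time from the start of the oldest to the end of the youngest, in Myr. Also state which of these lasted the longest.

Siderian, Orosirian, Silurian, Triassic; total span 2298.6 Myr; longest is Orosirian

Start ages (Ma): Siderian 2500, Orosirian 2050, Silurian 443.8, Triassic 251.902.
Ordered oldest to youngest: Siderian, Orosirian, Silurian, Triassic.
Span = 2500 − 201.4 = 2298.6 Myr.
Durations: Orosirian 250, Siderian 200, Triassic 50.502, Silurian 24.6 → longest is Orosirian (250 Myr).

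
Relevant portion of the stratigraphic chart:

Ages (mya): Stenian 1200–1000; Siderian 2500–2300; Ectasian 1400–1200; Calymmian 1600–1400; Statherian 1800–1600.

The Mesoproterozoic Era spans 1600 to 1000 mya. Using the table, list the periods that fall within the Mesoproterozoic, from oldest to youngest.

Periods with both bounds inside 1600–1000 Ma: Calymmian (1600–1400), Ectasian (1400–1200), Stenian (1200–1000).

Calymmian, Ectasian, Stenian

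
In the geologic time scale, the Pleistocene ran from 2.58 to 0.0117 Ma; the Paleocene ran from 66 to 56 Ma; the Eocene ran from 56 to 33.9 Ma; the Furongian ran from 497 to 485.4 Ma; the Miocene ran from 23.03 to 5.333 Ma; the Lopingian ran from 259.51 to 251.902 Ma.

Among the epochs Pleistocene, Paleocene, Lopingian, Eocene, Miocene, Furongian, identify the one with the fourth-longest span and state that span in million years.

Durations: Pleistocene 2.5683; Paleocene 10; Lopingian 7.608; Eocene 22.1; Miocene 17.697; Furongian 11.6 Myr.
Sorted longest-first: Eocene (22.1), Miocene (17.697), Furongian (11.6), Paleocene (10), Lopingian (7.608), Pleistocene (2.5683).
The fourth longest is Paleocene at 10 Myr.

Paleocene, 10 million years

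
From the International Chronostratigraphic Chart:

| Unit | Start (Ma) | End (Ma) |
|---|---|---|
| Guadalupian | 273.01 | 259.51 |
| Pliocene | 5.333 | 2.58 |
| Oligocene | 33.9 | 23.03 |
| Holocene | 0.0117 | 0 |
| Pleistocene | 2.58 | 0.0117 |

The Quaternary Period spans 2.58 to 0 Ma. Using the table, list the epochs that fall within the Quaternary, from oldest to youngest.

Pleistocene, Holocene

Epochs with both bounds inside 2.58–0 Ma: Pleistocene (2.58–0.0117), Holocene (0.0117–0).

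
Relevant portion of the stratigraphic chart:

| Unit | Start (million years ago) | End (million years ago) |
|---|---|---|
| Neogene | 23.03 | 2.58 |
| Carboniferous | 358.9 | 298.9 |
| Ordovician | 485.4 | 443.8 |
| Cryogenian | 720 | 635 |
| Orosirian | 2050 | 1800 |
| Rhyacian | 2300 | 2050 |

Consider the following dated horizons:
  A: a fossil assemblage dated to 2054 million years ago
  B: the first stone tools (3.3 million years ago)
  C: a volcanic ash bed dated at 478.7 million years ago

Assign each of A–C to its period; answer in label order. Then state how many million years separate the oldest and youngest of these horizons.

A: 2054 Ma lies in 2300–2050 Ma, so Rhyacian.
B: 3.3 Ma lies in 23.03–2.58 Ma, so Neogene.
C: 478.7 Ma lies in 485.4–443.8 Ma, so Ordovician.
Oldest = 2054 Ma, youngest = 3.3 Ma → span 2050.7 Myr.

A — Rhyacian; B — Neogene; C — Ordovician; span 2050.7 million years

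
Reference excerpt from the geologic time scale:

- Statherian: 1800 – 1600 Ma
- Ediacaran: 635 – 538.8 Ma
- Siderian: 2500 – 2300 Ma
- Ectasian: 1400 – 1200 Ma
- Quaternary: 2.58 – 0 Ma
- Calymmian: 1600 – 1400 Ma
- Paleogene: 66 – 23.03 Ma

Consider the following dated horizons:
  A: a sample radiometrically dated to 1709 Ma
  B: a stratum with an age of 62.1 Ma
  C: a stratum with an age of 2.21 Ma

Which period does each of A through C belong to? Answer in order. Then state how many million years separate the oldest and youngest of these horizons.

Match each age against the start–end ranges in the excerpt: A = 1709 Ma → Statherian (1800–1600); B = 62.1 Ma → Paleogene (66–23.03); C = 2.21 Ma → Quaternary (2.58–0).
The largest age is 1709 Ma and the smallest is 2.21 Ma; their difference is 1706.79 Myr.

A — Statherian; B — Paleogene; C — Quaternary; span 1706.79 million years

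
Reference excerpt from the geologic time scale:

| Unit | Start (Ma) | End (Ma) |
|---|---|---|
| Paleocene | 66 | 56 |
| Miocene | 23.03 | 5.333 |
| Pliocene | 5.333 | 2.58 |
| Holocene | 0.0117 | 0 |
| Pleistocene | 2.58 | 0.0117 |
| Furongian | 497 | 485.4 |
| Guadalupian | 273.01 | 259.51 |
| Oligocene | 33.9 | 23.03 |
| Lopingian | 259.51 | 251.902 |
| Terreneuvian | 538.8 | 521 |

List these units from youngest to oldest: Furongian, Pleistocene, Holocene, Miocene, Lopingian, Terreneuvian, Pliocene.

Holocene, then Pleistocene, then Pliocene, then Miocene, then Lopingian, then Furongian, then Terreneuvian

Read off each span (Ma): Furongian 497–485.4; Pleistocene 2.58–0.0117; Holocene 0.0117–0; Miocene 23.03–5.333; Lopingian 259.51–251.902; Terreneuvian 538.8–521; Pliocene 5.333–2.58.
Larger Ma is older, so oldest→youngest is Terreneuvian, Furongian, Lopingian, Miocene, Pliocene, Pleistocene, Holocene; reverse it for youngest→oldest.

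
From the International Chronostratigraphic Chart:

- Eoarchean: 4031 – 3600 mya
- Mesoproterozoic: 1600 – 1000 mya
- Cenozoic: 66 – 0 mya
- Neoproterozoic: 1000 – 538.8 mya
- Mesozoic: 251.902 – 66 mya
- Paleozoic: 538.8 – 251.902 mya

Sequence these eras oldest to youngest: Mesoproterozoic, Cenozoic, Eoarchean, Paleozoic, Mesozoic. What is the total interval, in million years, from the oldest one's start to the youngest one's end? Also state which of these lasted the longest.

From the excerpt: Mesoproterozoic 1600–1000; Cenozoic 66–0; Eoarchean 4031–3600; Paleozoic 538.8–251.902; Mesozoic 251.902–66 (Ma).
Larger Ma is earlier, so the oldest is Eoarchean and the youngest is Cenozoic; oldest to youngest: Eoarchean, Mesoproterozoic, Paleozoic, Mesozoic, Cenozoic.
Oldest start 4031 minus youngest end 0 gives 4031 Myr overall.
Individual lengths (start − end): Eoarchean 431; Mesozoic 185.902; Paleozoic 286.898; Cenozoic 66; Mesoproterozoic 600. The largest is Mesoproterozoic at 600 Myr.

Eoarchean → Mesoproterozoic → Paleozoic → Mesozoic → Cenozoic; total span 4031 Myr; longest is Mesoproterozoic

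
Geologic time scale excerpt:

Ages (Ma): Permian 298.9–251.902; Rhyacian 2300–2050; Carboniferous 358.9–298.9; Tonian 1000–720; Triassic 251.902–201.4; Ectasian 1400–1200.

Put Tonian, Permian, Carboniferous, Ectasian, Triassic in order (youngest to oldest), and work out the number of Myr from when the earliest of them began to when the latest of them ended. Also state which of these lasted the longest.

Triassic → Permian → Carboniferous → Tonian → Ectasian; total span 1198.6 Myr; longest is Tonian

From the excerpt: Tonian 1000–720; Permian 298.9–251.902; Carboniferous 358.9–298.9; Ectasian 1400–1200; Triassic 251.902–201.4 (Ma).
Larger Ma is earlier, so the oldest is Ectasian and the youngest is Triassic; youngest to oldest: Triassic, Permian, Carboniferous, Tonian, Ectasian.
Oldest start 1400 minus youngest end 201.4 gives 1198.6 Myr overall.
Individual lengths (start − end): Carboniferous 60; Tonian 280; Permian 46.998; Ectasian 200; Triassic 50.502. The largest is Tonian at 280 Myr.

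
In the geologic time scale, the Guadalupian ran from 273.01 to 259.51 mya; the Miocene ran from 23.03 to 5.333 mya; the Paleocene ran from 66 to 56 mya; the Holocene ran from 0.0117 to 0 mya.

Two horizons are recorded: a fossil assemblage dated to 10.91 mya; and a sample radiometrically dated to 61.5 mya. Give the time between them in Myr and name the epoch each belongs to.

Elapsed time: 61.5 − 10.91 = 50.59 Myr.
10.91 Ma lies within 23.03–5.333 Ma: Miocene.
61.5 Ma lies within 66–56 Ma: Paleocene.

50.59 million years apart; the first in the Miocene, the second in the Paleocene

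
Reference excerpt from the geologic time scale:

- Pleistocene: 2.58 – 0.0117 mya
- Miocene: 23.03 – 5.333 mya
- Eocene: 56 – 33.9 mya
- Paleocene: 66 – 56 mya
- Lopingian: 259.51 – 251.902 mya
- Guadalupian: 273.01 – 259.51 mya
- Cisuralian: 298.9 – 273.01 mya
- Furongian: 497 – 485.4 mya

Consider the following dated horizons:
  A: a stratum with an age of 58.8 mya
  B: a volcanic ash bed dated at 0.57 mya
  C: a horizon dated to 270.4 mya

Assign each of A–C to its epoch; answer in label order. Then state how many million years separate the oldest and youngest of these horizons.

A — Paleocene; B — Pleistocene; C — Guadalupian; span 269.83 million years

Match each age against the start–end ranges in the excerpt: A = 58.8 Ma → Paleocene (66–56); B = 0.57 Ma → Pleistocene (2.58–0.0117); C = 270.4 Ma → Guadalupian (273.01–259.51).
The largest age is 270.4 Ma and the smallest is 0.57 Ma; their difference is 269.83 Myr.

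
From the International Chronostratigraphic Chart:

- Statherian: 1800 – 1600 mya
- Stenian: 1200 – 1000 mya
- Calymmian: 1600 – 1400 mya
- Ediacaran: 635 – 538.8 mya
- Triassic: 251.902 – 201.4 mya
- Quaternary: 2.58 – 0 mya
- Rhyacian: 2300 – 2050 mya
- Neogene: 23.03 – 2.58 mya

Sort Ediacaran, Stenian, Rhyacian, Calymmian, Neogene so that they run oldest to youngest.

Rhyacian, then Calymmian, then Stenian, then Ediacaran, then Neogene

Read off each span (Ma): Ediacaran 635–538.8; Stenian 1200–1000; Rhyacian 2300–2050; Calymmian 1600–1400; Neogene 23.03–2.58.
Larger Ma is older, so oldest→youngest is Rhyacian, Calymmian, Stenian, Ediacaran, Neogene.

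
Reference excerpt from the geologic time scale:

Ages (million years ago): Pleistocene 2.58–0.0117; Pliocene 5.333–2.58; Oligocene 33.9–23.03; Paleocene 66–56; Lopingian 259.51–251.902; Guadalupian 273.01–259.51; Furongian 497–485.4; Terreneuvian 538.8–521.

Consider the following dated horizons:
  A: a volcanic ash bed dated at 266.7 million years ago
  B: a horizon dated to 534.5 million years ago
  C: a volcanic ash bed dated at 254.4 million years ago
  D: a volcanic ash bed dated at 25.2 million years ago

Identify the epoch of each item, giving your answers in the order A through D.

A — Guadalupian; B — Terreneuvian; C — Lopingian; D — Oligocene

Match each age against the start–end ranges in the excerpt: A = 266.7 Ma → Guadalupian (273.01–259.51); B = 534.5 Ma → Terreneuvian (538.8–521); C = 254.4 Ma → Lopingian (259.51–251.902); D = 25.2 Ma → Oligocene (33.9–23.03).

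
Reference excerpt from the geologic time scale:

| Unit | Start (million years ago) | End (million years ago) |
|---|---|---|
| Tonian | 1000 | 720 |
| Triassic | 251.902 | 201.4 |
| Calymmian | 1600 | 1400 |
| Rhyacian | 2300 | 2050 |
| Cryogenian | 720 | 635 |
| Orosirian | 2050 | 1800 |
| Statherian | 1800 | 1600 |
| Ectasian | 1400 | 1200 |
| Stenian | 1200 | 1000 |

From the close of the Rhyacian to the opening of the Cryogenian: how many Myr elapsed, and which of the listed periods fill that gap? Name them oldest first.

1330 million years; Orosirian, Statherian, Calymmian, Ectasian, Stenian, Tonian

End of Rhyacian = 2050 Ma; start of Cryogenian = 720 Ma.
Gap = 2050 − 720 = 1330 Myr.
Periods wholly inside 2050–720 Ma: Orosirian (2050–1800), Statherian (1800–1600), Calymmian (1600–1400), Ectasian (1400–1200), Stenian (1200–1000), Tonian (1000–720).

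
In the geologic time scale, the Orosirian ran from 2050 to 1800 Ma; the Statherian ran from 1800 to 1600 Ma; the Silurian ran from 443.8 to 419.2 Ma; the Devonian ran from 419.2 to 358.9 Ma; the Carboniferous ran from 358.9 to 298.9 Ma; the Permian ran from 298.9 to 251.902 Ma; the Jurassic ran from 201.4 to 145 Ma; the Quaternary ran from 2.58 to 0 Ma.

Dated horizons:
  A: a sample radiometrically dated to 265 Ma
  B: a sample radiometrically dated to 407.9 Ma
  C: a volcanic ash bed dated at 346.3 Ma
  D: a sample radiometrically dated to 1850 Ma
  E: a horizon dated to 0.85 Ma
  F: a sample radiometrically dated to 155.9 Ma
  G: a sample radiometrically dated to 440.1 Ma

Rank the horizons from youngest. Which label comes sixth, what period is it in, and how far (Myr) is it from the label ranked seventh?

G, in the Silurian; 1409.9 million years to D

Sorted youngest-first by Ma: E (0.85), F (155.9), A (265), C (346.3), B (407.9), G (440.1), D (1850).
The sixth youngest is G at 440.1 Ma, which lies in 443.8–419.2 Ma: the Silurian.
The seventh youngest is D at 1850 Ma; separation = |440.1 − 1850| = 1409.9 Myr.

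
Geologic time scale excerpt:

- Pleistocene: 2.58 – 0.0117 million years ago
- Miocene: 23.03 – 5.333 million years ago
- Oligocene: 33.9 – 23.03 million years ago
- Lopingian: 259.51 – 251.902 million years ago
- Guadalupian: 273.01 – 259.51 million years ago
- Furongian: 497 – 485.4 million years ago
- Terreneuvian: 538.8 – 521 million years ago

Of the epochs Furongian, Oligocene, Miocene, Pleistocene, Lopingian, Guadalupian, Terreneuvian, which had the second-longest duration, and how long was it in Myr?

Miocene, 17.697 million years

Durations: Furongian 11.6; Oligocene 10.87; Miocene 17.697; Pleistocene 2.5683; Lopingian 7.608; Guadalupian 13.5; Terreneuvian 17.8 Myr.
Sorted longest-first: Terreneuvian (17.8), Miocene (17.697), Guadalupian (13.5), Furongian (11.6), Oligocene (10.87), Lopingian (7.608), Pleistocene (2.5683).
The second longest is Miocene at 17.697 Myr.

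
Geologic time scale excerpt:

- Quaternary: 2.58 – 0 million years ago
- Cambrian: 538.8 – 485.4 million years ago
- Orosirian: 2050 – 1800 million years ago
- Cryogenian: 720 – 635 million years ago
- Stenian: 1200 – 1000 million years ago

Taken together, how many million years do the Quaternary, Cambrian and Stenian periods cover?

Each duration: Quaternary = 2.58; Cambrian = 53.4; Stenian = 200.
Sum: 2.58 + 53.4 + 200 = 255.98 Myr.

255.98 million years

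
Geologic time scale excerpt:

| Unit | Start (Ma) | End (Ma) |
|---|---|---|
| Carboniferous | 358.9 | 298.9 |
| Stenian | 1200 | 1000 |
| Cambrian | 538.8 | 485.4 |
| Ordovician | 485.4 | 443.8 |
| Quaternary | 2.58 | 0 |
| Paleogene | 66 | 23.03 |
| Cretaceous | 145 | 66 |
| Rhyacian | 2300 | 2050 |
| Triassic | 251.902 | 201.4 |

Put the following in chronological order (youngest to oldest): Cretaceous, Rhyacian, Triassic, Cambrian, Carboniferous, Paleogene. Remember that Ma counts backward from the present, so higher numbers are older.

Paleogene, Cretaceous, Triassic, Carboniferous, Cambrian, Rhyacian

Read off each span (Ma): Cretaceous 145–66; Rhyacian 2300–2050; Triassic 251.902–201.4; Cambrian 538.8–485.4; Carboniferous 358.9–298.9; Paleogene 66–23.03.
Larger Ma is older, so oldest→youngest is Rhyacian, Cambrian, Carboniferous, Triassic, Cretaceous, Paleogene; reverse it for youngest→oldest.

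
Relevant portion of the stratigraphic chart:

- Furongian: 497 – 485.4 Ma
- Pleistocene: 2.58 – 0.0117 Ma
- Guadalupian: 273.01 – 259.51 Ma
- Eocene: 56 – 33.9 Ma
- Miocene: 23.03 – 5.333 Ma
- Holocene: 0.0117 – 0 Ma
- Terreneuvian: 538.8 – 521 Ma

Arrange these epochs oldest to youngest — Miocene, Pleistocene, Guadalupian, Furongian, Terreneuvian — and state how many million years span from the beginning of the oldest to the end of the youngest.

Terreneuvian → Furongian → Guadalupian → Miocene → Pleistocene; total span 538.7883 Myr

From the excerpt: Miocene 23.03–5.333; Pleistocene 2.58–0.0117; Guadalupian 273.01–259.51; Furongian 497–485.4; Terreneuvian 538.8–521 (Ma).
Larger Ma is earlier, so the oldest is Terreneuvian and the youngest is Pleistocene; oldest to youngest: Terreneuvian, Furongian, Guadalupian, Miocene, Pleistocene.
Oldest start 538.8 minus youngest end 0.0117 gives 538.7883 Myr overall.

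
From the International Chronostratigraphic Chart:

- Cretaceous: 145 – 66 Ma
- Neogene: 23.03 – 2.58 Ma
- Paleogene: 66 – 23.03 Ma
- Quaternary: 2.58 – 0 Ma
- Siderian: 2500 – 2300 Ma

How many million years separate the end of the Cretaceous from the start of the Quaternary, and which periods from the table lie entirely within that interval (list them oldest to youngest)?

End of Cretaceous = 66 Ma; start of Quaternary = 2.58 Ma.
Gap = 66 − 2.58 = 63.42 Myr.
Periods wholly inside 66–2.58 Ma: Paleogene (66–23.03), Neogene (23.03–2.58).

63.42 million years; Paleogene, Neogene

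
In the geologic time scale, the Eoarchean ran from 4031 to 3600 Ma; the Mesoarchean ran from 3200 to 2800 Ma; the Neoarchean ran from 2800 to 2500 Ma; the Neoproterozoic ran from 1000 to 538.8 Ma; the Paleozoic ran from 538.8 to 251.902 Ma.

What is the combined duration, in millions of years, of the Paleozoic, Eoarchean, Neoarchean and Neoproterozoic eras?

Each duration: Paleozoic = 286.898; Eoarchean = 431; Neoarchean = 300; Neoproterozoic = 461.2.
Sum: 286.898 + 431 + 300 + 461.2 = 1479.098 Myr.

1479.098 million years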